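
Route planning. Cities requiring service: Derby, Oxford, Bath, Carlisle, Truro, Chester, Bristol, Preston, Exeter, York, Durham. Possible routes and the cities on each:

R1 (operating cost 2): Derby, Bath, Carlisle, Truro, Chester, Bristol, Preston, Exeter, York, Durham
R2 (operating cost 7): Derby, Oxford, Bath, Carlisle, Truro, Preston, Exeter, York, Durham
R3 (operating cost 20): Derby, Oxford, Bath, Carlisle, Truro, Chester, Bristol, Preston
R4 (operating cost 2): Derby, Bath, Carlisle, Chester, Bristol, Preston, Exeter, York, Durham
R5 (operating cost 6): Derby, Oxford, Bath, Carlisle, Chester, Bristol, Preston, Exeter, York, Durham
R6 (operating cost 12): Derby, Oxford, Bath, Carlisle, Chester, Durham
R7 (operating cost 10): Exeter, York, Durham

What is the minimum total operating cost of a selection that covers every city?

8

R1, R5 cover every city at operating cost 2 + 6 = 8.
Any cover uses at least 2 routes; among all covering selections none totals below 8.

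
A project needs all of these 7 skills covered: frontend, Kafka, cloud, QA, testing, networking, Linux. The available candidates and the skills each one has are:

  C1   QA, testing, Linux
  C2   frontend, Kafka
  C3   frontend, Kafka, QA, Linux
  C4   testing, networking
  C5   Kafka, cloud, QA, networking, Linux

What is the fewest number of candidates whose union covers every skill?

3

C1, C2, C5 together cover {frontend, Kafka, cloud, QA, testing, networking, Linux} — every skill.
No 2 of the 5 candidates cover everything (all 10 pairs fall short), so 3 is minimum.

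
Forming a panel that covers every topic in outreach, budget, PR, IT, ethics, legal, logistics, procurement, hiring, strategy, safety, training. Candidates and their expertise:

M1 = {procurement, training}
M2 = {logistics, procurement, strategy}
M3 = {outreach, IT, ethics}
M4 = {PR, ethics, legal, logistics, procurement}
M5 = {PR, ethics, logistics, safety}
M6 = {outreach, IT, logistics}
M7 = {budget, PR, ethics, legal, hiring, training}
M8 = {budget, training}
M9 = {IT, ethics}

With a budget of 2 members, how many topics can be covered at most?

9

Choosing M2, M7 covers {budget, PR, ethics, legal, logistics, procurement, hiring, strategy, training} — 9 topics.
No choice of 2 members does better; here outreach, IT, safety are left uncovered.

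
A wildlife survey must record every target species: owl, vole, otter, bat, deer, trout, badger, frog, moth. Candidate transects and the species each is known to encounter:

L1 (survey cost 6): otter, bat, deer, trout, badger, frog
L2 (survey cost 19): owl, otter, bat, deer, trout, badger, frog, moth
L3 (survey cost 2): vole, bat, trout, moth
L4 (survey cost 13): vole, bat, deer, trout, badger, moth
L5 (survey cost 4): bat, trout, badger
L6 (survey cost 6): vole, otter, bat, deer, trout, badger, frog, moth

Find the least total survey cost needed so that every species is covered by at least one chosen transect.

L2, L3 cover every species at survey cost 19 + 2 = 21.
Any cover uses at least 2 transects; among all covering selections none totals below 21.
Greedy by coverage-per-survey cost would pick L3, L1, L2 for 27 — worse than the optimum 21.

21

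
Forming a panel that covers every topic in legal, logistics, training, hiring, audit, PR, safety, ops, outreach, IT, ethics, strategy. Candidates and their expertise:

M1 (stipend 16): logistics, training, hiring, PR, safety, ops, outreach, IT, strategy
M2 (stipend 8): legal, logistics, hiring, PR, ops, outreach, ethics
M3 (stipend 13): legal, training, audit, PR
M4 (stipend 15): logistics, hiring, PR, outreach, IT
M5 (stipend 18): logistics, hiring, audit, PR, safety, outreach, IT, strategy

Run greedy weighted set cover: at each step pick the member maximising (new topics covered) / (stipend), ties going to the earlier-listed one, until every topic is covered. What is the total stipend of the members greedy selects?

Pick 1: M2 adds 7 new (legal, logistics, hiring, PR, ops, outreach, ethics) at stipend 8 (ratio 7/8).
Pick 2: M1 adds 4 new (training, safety, IT, strategy) at stipend 16 (ratio 4/16).
Pick 3: M3 adds 1 new (audit) at stipend 13 (ratio 1/13).
Greedy total stipend: 8 + 16 + 13 = 37.

37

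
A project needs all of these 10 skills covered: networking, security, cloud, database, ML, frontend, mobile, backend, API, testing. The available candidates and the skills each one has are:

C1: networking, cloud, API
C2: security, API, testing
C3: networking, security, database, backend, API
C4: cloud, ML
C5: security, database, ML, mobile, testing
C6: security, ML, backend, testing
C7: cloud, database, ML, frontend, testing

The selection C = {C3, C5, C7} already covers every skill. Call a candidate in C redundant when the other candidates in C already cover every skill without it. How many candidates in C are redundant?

0

Drop C3: networking, backend, API uncovered — not redundant.
Drop C5: mobile uncovered — not redundant.
Drop C7: cloud, frontend uncovered — not redundant.
None of the candidates in C is redundant.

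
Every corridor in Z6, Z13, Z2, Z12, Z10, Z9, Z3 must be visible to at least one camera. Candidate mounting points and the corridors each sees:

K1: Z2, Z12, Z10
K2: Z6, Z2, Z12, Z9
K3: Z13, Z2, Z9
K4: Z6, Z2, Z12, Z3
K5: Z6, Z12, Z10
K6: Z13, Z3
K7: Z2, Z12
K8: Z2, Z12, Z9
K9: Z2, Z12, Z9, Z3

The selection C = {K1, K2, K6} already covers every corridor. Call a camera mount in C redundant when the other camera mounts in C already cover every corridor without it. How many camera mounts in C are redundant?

Drop K1: Z10 uncovered — not redundant.
Drop K2: Z6, Z9 uncovered — not redundant.
Drop K6: Z13, Z3 uncovered — not redundant.
None of the camera mounts in C is redundant.

0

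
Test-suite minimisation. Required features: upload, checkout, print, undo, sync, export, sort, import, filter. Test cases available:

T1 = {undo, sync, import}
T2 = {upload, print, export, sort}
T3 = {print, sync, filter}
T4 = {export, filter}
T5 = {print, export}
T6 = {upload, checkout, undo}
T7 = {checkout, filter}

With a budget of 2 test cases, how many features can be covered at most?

7

Choosing T1, T2 covers {upload, print, undo, sync, export, sort, import} — 7 features.
No choice of 2 test cases does better; here checkout, filter are left uncovered.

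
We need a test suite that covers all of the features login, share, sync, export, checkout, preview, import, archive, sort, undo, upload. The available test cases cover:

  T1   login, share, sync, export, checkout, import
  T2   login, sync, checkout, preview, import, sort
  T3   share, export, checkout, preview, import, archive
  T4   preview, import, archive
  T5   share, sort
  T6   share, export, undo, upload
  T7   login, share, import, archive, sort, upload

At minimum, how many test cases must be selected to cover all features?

T2, T3, T6 together cover {login, share, sync, export, checkout, preview, import, archive, sort, undo, upload} — every feature.
No 2 of the 7 test cases cover everything (all 21 pairs fall short), so 3 is minimum.
Greedy (largest uncovered first) would take T1, T7, T2, T6 — 4 test cases — but 3 suffice.

3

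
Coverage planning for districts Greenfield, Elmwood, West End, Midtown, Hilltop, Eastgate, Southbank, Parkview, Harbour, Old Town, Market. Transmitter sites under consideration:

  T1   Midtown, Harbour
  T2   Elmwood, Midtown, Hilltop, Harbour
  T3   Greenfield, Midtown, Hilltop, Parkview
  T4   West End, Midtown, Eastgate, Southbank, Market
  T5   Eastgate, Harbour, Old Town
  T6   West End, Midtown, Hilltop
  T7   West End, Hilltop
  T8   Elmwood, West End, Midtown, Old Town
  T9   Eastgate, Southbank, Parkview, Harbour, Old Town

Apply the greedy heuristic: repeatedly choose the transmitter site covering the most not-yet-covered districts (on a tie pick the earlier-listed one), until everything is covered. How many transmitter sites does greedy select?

4

Pick 1: T4 covers 5 new districts (West End, Midtown, Eastgate, Southbank, Market).
Pick 2: T2 covers 3 new districts (Elmwood, Hilltop, Harbour).
Pick 3: T3 covers 2 new districts (Greenfield, Parkview).
Pick 4: T5 covers 1 new districts (Old Town).
Greedy uses 4 transmitter sites.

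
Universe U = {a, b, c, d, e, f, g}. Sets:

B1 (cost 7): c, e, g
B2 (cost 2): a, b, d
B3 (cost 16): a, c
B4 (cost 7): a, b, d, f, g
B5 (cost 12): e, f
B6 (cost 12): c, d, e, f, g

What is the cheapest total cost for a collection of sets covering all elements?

14

B1, B4 cover every element at cost 7 + 7 = 14.
Any cover uses at least 2 sets; among all covering selections none totals below 14.
Greedy by coverage-per-cost would pick B2, B1, B4 for 16 — worse than the optimum 14.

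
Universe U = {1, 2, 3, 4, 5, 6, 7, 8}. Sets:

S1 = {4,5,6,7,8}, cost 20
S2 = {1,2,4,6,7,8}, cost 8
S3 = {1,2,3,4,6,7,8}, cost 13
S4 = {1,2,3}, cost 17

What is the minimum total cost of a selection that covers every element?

33

S1, S3 cover every element at cost 20 + 13 = 33.
Any cover uses at least 2 sets; among all covering selections none totals below 33.
Greedy by coverage-per-cost would pick S2, S3, S1 for 41 — worse than the optimum 33.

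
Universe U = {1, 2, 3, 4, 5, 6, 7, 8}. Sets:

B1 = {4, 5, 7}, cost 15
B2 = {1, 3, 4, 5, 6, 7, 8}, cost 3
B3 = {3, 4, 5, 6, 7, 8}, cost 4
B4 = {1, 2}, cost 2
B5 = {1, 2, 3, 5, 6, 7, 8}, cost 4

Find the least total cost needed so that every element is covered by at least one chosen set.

5

B2, B4 cover every element at cost 3 + 2 = 5.
Any cover uses at least 2 sets; among all covering selections none totals below 5.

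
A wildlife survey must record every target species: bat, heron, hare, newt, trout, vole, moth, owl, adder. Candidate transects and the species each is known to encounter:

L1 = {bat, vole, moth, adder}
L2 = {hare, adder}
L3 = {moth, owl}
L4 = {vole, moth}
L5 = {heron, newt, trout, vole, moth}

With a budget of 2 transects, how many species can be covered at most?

Choosing L1, L5 covers {bat, heron, newt, trout, vole, moth, adder} — 7 species.
No choice of 2 transects does better; here hare, owl are left uncovered.

7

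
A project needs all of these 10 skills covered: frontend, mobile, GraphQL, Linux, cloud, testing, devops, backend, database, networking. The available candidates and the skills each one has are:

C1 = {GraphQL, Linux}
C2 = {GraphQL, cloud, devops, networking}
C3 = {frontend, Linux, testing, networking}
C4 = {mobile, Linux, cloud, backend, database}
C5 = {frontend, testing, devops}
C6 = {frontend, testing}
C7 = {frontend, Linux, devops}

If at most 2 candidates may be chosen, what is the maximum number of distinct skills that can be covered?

8

Choosing C2, C4 covers {mobile, GraphQL, Linux, cloud, devops, backend, database, networking} — 8 skills.
No choice of 2 candidates does better; here frontend, testing are left uncovered.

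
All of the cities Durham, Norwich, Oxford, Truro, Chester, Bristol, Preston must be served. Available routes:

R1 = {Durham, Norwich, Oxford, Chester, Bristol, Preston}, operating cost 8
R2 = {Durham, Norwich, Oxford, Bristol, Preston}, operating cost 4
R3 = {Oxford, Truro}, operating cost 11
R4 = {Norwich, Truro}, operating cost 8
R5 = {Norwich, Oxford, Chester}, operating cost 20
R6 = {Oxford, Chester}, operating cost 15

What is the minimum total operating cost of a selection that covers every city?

R1, R4 cover every city at operating cost 8 + 8 = 16.
Any cover uses at least 2 routes; among all covering selections none totals below 16.

16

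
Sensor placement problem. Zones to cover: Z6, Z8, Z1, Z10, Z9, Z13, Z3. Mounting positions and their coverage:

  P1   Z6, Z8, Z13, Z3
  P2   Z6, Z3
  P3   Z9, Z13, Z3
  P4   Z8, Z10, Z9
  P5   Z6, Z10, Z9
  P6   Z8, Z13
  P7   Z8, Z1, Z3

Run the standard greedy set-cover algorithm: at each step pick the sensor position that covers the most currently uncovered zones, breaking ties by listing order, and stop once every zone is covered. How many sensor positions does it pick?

Pick 1: P1 covers 4 new zones (Z6, Z8, Z13, Z3).
Pick 2: P4 covers 2 new zones (Z10, Z9).
Pick 3: P7 covers 1 new zones (Z1).
Greedy uses 3 sensor positions.

3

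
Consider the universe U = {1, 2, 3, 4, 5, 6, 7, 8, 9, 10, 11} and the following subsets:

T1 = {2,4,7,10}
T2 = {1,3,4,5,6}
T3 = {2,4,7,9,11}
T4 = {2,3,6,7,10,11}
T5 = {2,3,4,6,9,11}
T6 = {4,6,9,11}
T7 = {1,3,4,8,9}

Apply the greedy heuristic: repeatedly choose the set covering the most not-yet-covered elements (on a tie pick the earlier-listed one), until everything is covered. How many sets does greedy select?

3

Pick 1: T4 covers 6 new elements (2, 3, 6, 7, 10, 11).
Pick 2: T7 covers 4 new elements (1, 4, 8, 9).
Pick 3: T2 covers 1 new elements (5).
Greedy uses 3 sets.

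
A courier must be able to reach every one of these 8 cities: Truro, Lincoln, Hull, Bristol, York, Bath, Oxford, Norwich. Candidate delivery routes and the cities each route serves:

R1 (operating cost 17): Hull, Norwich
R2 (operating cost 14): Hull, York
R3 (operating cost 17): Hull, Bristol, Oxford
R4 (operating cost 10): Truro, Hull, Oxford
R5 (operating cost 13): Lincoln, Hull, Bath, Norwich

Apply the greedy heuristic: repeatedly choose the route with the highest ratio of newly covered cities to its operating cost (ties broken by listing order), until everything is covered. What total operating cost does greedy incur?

Pick 1: R5 adds 4 new (Lincoln, Hull, Bath, Norwich) at operating cost 13 (ratio 4/13).
Pick 2: R4 adds 2 new (Truro, Oxford) at operating cost 10 (ratio 2/10).
Pick 3: R2 adds 1 new (York) at operating cost 14 (ratio 1/14).
Pick 4: R3 adds 1 new (Bristol) at operating cost 17 (ratio 1/17).
Greedy total operating cost: 13 + 10 + 14 + 17 = 54.

54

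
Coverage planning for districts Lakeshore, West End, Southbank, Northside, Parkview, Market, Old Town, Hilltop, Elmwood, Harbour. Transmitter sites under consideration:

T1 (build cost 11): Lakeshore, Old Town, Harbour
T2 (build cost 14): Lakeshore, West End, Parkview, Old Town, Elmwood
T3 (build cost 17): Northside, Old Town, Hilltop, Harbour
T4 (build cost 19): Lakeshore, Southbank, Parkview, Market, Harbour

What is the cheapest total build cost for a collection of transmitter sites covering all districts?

T2, T3, T4 cover every district at build cost 14 + 17 + 19 = 50.
Any cover uses at least 3 transmitter sites; among all covering selections none totals below 50.

50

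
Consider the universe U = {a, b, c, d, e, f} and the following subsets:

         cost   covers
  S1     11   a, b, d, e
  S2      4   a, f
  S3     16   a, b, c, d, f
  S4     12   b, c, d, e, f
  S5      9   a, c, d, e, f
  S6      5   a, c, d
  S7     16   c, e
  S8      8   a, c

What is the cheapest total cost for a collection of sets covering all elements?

S2, S4 cover every element at cost 4 + 12 = 16.
Any cover uses at least 2 sets; among all covering selections none totals below 16.
Greedy by coverage-per-cost would pick S6, S2, S1 for 20 — worse than the optimum 16.

16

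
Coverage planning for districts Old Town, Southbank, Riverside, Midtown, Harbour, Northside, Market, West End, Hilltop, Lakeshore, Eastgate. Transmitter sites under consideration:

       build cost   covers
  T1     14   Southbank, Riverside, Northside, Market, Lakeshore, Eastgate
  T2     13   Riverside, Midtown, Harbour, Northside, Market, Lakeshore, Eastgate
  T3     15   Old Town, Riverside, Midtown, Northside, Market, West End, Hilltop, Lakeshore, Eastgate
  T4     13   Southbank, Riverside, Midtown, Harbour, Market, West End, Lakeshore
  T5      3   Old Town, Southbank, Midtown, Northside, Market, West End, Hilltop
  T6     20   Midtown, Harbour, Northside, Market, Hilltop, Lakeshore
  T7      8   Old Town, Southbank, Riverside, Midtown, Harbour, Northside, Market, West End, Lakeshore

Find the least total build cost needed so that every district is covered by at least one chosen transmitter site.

T2, T5 cover every district at build cost 13 + 3 = 16.
Any cover uses at least 2 transmitter sites; among all covering selections none totals below 16.
Greedy by coverage-per-build cost would pick T5, T7, T2 for 24 — worse than the optimum 16.

16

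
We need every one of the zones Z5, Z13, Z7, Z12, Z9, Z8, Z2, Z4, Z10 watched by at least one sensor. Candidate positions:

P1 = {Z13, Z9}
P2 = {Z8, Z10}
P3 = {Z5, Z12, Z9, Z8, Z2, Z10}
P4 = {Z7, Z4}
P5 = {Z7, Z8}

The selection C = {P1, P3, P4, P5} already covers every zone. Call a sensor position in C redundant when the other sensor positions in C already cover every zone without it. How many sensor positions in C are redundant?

Drop P1: Z13 uncovered — not redundant.
Drop P3: Z5, Z12, Z2, Z10 uncovered — not redundant.
Drop P4: Z4 uncovered — not redundant.
Drop P5: the rest still cover every zone — redundant.
1 redundant: P5.

1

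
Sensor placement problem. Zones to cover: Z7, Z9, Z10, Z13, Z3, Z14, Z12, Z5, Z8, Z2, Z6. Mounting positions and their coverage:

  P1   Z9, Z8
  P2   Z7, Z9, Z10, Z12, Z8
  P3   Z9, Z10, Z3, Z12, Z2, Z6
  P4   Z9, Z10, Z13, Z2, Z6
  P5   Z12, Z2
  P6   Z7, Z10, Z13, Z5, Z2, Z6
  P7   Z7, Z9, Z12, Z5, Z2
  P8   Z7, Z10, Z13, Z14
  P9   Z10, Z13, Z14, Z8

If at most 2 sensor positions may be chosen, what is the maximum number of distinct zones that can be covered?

9

Choosing P2, P6 covers {Z7, Z9, Z10, Z13, Z12, Z5, Z8, Z2, Z6} — 9 zones.
No choice of 2 sensor positions does better; here Z3, Z14 are left uncovered.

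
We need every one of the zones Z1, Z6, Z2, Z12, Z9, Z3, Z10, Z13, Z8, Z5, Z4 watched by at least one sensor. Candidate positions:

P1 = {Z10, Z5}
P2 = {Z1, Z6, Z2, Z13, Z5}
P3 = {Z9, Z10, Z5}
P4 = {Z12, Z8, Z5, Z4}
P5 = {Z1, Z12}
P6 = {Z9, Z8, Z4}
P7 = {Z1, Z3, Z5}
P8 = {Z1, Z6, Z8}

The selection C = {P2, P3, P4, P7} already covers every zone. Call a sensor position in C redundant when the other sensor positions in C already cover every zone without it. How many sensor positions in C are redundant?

Drop P2: Z6, Z2, Z13 uncovered — not redundant.
Drop P3: Z9, Z10 uncovered — not redundant.
Drop P4: Z12, Z8, Z4 uncovered — not redundant.
Drop P7: Z3 uncovered — not redundant.
None of the sensor positions in C is redundant.

0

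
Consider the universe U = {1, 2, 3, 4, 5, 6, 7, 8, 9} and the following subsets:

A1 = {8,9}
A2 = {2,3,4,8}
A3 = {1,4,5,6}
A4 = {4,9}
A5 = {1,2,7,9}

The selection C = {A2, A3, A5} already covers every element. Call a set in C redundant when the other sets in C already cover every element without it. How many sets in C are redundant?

Drop A2: 3, 8 uncovered — not redundant.
Drop A3: 5, 6 uncovered — not redundant.
Drop A5: 7, 9 uncovered — not redundant.
None of the sets in C is redundant.

0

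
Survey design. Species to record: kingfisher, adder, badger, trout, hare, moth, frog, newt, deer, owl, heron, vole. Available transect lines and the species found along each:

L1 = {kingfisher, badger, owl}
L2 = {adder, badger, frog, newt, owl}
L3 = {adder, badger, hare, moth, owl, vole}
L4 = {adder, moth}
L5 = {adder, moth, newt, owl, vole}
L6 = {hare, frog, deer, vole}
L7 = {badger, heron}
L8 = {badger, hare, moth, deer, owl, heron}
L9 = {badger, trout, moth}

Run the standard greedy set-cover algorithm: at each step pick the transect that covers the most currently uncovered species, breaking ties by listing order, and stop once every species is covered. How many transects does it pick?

Pick 1: L3 covers 6 new species (adder, badger, hare, moth, owl, vole).
Pick 2: L2 covers 2 new species (frog, newt).
Pick 3: L8 covers 2 new species (deer, heron).
Pick 4: L1 covers 1 new species (kingfisher).
Pick 5: L9 covers 1 new species (trout).
Greedy uses 5 transects.

5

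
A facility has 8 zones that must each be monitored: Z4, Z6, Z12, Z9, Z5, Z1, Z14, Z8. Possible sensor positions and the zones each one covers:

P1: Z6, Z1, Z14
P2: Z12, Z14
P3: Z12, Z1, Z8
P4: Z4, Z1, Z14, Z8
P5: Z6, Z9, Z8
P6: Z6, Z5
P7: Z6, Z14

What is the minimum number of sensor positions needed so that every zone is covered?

P2, P4, P5, P6 together cover {Z4, Z6, Z12, Z9, Z5, Z1, Z14, Z8} — every zone.
No 3 of the 7 sensor positions cover everything (all 35 triples fall short), so 4 is minimum.

4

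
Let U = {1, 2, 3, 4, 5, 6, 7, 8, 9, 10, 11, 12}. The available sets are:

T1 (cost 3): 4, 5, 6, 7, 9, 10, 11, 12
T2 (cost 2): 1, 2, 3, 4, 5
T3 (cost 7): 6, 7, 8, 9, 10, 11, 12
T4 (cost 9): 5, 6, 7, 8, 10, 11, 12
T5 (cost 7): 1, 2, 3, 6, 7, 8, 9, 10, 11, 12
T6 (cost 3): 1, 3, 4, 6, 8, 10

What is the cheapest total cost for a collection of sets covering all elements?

T1, T2, T6 cover every element at cost 3 + 2 + 3 = 8.
Any cover uses at least 2 sets; among all covering selections none totals below 8.

8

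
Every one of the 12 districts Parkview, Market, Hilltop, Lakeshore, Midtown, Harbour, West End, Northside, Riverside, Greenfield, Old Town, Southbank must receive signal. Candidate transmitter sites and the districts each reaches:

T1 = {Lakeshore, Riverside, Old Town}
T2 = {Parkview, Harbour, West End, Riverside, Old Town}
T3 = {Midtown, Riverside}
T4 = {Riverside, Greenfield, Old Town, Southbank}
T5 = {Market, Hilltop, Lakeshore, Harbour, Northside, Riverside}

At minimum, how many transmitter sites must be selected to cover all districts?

T2, T3, T4, T5 together cover {Parkview, Market, Hilltop, Lakeshore, Midtown, Harbour, West End, Northside, Riverside, Greenfield, Old Town, Southbank} — every district.
No 3 of the 5 transmitter sites cover everything (all 10 triples fall short), so 4 is minimum.

4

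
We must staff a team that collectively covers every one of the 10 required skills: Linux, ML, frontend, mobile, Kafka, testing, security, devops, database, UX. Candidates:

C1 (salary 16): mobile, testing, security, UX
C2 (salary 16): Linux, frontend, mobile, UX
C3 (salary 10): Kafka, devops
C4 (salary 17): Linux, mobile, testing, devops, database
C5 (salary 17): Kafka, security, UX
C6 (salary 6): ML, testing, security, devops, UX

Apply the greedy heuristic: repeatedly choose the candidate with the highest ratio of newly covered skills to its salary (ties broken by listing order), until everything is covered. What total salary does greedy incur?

49

Pick 1: C6 adds 5 new (ML, testing, security, devops, UX) at salary 6 (ratio 5/6).
Pick 2: C2 adds 3 new (Linux, frontend, mobile) at salary 16 (ratio 3/16).
Pick 3: C3 adds 1 new (Kafka) at salary 10 (ratio 1/10).
Pick 4: C4 adds 1 new (database) at salary 17 (ratio 1/17).
Greedy total salary: 6 + 16 + 10 + 17 = 49.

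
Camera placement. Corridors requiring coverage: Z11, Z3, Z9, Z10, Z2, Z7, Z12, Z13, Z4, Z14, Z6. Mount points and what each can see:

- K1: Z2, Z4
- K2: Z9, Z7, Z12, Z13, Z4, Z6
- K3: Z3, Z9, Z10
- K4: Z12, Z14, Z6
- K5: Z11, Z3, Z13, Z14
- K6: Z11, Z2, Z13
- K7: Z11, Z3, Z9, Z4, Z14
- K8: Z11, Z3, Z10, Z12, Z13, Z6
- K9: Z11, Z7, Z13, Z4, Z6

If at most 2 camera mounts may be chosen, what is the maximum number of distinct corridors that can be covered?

Choosing K2, K5 covers {Z11, Z3, Z9, Z7, Z12, Z13, Z4, Z14, Z6} — 9 corridors.
No choice of 2 camera mounts does better; here Z10, Z2 are left uncovered.

9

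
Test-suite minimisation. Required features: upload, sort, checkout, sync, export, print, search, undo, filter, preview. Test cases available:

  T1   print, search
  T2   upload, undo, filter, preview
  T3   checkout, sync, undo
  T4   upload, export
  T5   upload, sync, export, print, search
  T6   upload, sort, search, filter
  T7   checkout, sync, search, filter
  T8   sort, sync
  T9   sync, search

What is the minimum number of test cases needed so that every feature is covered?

T2, T3, T5, T6 together cover {upload, sort, checkout, sync, export, print, search, undo, filter, preview} — every feature.
No 3 of the 9 test cases cover everything (all 84 triples fall short), so 4 is minimum.

4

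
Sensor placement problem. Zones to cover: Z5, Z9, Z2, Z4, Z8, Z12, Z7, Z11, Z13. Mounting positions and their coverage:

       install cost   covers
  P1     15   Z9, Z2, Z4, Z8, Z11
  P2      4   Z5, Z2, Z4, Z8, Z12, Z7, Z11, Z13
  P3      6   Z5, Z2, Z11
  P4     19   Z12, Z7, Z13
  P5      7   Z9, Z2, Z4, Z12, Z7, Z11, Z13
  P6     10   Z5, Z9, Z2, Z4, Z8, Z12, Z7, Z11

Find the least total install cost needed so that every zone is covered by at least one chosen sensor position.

P2, P5 cover every zone at install cost 4 + 7 = 11.
Any cover uses at least 2 sensor positions; among all covering selections none totals below 11.

11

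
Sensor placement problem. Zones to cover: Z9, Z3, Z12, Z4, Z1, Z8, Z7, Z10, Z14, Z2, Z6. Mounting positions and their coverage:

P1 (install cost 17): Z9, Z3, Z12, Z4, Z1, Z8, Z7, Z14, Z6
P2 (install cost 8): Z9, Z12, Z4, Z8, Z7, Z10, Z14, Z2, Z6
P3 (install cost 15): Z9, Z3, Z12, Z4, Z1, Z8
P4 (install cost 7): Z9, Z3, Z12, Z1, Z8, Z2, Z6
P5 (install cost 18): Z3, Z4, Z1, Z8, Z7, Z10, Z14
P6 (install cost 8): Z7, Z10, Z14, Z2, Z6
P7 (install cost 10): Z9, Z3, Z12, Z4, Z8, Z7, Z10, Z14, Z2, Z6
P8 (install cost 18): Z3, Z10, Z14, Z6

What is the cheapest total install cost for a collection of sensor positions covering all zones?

P2, P4 cover every zone at install cost 8 + 7 = 15.
Any cover uses at least 2 sensor positions; among all covering selections none totals below 15.

15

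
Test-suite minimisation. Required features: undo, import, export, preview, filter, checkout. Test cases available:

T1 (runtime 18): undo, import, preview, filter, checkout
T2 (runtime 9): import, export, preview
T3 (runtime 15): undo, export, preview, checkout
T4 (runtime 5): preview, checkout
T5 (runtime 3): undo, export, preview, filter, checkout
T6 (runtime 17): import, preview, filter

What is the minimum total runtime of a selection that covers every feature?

T2, T5 cover every feature at runtime 9 + 3 = 12.
Any cover uses at least 2 test cases; among all covering selections none totals below 12.

12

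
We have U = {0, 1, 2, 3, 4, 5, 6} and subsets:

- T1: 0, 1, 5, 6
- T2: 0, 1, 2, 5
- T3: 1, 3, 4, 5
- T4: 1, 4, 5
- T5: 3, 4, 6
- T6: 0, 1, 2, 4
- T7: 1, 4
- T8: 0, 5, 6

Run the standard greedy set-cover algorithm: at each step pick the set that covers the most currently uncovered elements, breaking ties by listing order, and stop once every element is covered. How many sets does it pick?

3

Pick 1: T1 covers 4 new elements (0, 1, 5, 6).
Pick 2: T3 covers 2 new elements (3, 4).
Pick 3: T2 covers 1 new elements (2).
Greedy uses 3 sets. (The true minimum is 2.)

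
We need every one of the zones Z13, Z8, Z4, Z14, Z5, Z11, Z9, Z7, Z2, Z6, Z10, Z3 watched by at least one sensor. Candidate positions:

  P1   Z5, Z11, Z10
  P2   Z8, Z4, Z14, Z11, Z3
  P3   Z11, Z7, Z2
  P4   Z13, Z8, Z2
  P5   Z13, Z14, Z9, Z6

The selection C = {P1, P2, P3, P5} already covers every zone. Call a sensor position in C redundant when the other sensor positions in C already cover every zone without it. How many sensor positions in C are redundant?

Drop P1: Z5, Z10 uncovered — not redundant.
Drop P2: Z8, Z4, Z3 uncovered — not redundant.
Drop P3: Z7, Z2 uncovered — not redundant.
Drop P5: Z13, Z9, Z6 uncovered — not redundant.
None of the sensor positions in C is redundant.

0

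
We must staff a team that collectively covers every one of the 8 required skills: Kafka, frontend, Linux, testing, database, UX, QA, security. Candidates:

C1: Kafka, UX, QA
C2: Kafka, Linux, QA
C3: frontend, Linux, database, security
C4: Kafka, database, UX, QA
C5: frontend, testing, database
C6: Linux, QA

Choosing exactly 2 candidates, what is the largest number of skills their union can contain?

Choosing C1, C3 covers {Kafka, frontend, Linux, database, UX, QA, security} — 7 skills.
No choice of 2 candidates does better; here testing is left uncovered.

7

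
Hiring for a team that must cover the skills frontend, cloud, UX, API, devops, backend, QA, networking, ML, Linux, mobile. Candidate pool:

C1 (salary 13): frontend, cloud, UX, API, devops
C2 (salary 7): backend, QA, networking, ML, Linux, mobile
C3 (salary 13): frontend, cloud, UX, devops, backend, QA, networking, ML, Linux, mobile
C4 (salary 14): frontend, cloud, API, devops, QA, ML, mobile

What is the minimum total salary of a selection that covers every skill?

C1, C2 cover every skill at salary 13 + 7 = 20.
Any cover uses at least 2 candidates; among all covering selections none totals below 20.

20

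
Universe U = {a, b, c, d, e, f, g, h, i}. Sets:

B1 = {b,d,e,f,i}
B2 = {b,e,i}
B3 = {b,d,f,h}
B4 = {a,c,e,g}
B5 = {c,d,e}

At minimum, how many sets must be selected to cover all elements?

3

B1, B3, B4 together cover {a, b, c, d, e, f, g, h, i} — every element.
No 2 of the 5 sets cover everything (all 10 pairs fall short), so 3 is minimum.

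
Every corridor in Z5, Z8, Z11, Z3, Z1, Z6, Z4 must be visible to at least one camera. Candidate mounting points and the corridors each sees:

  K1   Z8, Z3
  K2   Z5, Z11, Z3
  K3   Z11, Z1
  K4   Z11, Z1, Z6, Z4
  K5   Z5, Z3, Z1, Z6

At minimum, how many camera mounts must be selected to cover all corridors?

K1, K2, K4 together cover {Z5, Z8, Z11, Z3, Z1, Z6, Z4} — every corridor.
No 2 of the 5 camera mounts cover everything (all 10 pairs fall short), so 3 is minimum.

3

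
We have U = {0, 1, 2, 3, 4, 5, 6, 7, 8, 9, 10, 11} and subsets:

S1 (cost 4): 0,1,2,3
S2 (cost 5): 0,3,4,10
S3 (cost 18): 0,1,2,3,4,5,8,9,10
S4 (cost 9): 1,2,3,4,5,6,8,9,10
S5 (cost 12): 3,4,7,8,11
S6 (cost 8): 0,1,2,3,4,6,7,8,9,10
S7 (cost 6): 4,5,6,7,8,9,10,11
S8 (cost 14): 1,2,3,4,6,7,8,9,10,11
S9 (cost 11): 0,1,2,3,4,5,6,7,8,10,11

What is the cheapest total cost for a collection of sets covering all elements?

10

S1, S7 cover every element at cost 4 + 6 = 10.
Any cover uses at least 2 sets; among all covering selections none totals below 10.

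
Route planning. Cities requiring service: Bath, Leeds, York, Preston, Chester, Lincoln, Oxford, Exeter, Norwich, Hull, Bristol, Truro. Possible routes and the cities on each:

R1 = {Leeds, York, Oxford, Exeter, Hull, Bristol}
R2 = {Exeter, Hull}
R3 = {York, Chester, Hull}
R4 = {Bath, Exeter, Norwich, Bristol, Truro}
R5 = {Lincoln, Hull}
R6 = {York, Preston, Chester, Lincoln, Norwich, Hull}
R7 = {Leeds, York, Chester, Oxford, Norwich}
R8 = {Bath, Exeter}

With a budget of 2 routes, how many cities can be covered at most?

10

Choosing R1, R6 covers {Leeds, York, Preston, Chester, Lincoln, Oxford, Exeter, Norwich, Hull, Bristol} — 10 cities.
No choice of 2 routes does better; here Bath, Truro are left uncovered.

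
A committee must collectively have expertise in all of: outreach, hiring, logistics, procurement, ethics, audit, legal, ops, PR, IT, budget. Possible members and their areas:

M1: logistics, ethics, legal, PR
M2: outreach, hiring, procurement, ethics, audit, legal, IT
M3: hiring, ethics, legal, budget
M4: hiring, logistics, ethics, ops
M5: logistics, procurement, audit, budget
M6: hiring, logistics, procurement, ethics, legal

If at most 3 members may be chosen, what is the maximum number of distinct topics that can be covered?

Choosing M1, M2, M3 covers {outreach, hiring, logistics, procurement, ethics, audit, legal, PR, IT, budget} — 10 topics.
No choice of 3 members does better; here ops is left uncovered.

10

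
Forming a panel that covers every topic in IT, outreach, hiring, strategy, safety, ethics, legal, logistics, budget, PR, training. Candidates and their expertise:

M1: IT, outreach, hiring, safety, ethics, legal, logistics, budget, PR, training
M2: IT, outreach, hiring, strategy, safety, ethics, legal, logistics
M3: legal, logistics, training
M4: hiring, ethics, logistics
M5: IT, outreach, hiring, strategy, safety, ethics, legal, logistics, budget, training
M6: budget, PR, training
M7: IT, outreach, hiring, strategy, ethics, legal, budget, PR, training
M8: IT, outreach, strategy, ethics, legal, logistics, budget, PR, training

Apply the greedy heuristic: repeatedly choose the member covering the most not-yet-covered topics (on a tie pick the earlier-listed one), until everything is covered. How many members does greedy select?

2

Pick 1: M1 covers 10 new topics (IT, outreach, hiring, safety, ethics, legal, logistics, budget, PR, training).
Pick 2: M2 covers 1 new topics (strategy).
Greedy uses 2 members.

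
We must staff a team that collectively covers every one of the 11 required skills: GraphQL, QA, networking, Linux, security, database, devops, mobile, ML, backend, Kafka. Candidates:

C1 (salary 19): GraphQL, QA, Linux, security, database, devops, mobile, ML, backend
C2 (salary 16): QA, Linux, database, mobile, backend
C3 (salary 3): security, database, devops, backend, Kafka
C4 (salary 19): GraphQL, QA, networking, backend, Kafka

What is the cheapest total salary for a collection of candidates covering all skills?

C1, C4 cover every skill at salary 19 + 19 = 38.
Any cover uses at least 2 candidates; among all covering selections none totals below 38.
Greedy by coverage-per-salary would pick C3, C1, C4 for 41 — worse than the optimum 38.

38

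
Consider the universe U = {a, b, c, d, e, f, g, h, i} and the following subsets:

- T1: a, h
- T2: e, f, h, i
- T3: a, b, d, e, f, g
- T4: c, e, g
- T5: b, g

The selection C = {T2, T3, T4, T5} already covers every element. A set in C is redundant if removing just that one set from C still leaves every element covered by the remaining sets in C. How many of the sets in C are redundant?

Drop T2: h, i uncovered — not redundant.
Drop T3: a, d uncovered — not redundant.
Drop T4: c uncovered — not redundant.
Drop T5: the rest still cover every element — redundant.
1 redundant: T5.

1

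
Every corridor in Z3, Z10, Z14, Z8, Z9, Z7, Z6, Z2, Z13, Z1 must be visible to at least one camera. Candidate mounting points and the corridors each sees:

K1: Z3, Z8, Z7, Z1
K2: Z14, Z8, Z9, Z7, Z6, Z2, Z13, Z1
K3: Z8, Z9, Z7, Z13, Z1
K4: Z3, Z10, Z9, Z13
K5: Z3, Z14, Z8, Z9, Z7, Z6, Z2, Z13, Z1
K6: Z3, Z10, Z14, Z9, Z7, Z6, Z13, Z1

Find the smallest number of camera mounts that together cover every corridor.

K2, K4 together cover {Z3, Z10, Z14, Z8, Z9, Z7, Z6, Z2, Z13, Z1} — every corridor.
No single camera mount contains all 10 corridors, so 2 is optimal.

2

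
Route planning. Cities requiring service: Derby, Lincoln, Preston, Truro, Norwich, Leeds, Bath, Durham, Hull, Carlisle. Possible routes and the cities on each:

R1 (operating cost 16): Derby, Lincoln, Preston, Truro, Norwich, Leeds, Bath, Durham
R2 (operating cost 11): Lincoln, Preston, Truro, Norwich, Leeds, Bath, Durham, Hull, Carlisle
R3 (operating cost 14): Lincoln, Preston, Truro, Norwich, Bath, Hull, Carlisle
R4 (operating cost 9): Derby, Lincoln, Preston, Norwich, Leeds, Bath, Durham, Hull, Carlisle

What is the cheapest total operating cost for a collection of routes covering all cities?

R2, R4 cover every city at operating cost 11 + 9 = 20.
Any cover uses at least 2 routes; among all covering selections none totals below 20.

20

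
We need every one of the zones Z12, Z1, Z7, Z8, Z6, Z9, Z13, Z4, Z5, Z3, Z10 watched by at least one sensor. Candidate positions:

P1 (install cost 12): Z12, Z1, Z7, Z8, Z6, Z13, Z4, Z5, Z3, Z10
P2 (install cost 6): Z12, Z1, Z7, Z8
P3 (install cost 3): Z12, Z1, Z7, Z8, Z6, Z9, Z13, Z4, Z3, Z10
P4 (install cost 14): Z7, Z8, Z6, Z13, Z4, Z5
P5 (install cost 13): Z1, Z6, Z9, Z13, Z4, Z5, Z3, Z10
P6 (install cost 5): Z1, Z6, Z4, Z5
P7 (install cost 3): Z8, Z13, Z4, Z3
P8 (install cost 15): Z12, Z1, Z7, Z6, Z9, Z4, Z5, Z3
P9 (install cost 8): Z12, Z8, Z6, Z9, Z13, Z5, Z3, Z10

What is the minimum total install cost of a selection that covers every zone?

P3, P6 cover every zone at install cost 3 + 5 = 8.
Any cover uses at least 2 sensor positions; among all covering selections none totals below 8.

8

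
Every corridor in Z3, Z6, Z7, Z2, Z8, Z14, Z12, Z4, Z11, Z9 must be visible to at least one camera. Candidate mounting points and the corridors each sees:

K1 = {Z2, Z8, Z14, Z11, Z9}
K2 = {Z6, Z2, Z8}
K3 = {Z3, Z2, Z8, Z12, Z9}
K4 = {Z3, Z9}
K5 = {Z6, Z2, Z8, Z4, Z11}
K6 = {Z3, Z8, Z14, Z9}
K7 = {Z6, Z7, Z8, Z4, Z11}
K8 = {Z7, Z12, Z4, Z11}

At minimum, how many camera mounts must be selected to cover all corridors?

K1, K3, K7 together cover {Z3, Z6, Z7, Z2, Z8, Z14, Z12, Z4, Z11, Z9} — every corridor.
No 2 of the 8 camera mounts cover everything (all 28 pairs fall short), so 3 is minimum.

3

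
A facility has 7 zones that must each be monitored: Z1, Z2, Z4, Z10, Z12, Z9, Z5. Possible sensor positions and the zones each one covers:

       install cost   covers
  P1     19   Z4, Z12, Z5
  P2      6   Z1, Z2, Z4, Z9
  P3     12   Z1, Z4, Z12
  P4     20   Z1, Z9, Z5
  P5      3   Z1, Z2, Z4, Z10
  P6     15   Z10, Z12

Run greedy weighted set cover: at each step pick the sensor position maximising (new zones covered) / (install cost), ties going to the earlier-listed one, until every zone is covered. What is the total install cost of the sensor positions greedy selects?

Pick 1: P5 adds 4 new (Z1, Z2, Z4, Z10) at install cost 3 (ratio 4/3).
Pick 2: P2 adds 1 new (Z9) at install cost 6 (ratio 1/6).
Pick 3: P1 adds 2 new (Z12, Z5) at install cost 19 (ratio 2/19).
Greedy total install cost: 3 + 6 + 19 = 28.

28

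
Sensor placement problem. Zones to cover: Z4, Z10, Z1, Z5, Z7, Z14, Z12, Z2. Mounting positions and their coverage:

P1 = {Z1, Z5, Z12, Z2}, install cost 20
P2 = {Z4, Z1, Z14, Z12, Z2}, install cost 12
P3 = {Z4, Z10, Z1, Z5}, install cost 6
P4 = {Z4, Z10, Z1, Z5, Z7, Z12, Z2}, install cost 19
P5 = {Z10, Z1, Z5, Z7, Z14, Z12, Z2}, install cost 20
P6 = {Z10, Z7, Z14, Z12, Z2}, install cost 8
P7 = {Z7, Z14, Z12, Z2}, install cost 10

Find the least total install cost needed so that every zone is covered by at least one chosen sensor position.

14

P3, P6 cover every zone at install cost 6 + 8 = 14.
Any cover uses at least 2 sensor positions; among all covering selections none totals below 14.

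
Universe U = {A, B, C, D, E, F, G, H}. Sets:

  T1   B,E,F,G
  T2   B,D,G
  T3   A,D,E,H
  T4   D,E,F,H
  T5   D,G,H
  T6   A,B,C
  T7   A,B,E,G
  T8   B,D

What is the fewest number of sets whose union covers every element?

T1, T3, T6 together cover {A, B, C, D, E, F, G, H} — every element.
No 2 of the 8 sets cover everything (all 28 pairs fall short), so 3 is minimum.

3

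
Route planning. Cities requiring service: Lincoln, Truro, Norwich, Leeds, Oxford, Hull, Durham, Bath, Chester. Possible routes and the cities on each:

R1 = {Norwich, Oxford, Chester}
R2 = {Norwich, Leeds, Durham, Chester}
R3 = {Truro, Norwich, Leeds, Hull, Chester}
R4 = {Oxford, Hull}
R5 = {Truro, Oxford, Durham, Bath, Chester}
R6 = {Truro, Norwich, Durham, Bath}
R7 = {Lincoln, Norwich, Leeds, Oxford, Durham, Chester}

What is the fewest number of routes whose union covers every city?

R3, R5, R7 together cover {Lincoln, Truro, Norwich, Leeds, Oxford, Hull, Durham, Bath, Chester} — every city.
No 2 of the 7 routes cover everything (all 21 pairs fall short), so 3 is minimum.

3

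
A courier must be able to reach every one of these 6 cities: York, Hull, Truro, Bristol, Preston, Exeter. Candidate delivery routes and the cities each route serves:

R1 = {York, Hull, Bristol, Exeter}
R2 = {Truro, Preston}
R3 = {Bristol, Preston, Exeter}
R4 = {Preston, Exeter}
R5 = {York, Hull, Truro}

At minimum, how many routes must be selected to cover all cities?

2

R1, R2 together cover {York, Hull, Truro, Bristol, Preston, Exeter} — every city.
No single route contains all 6 cities, so 2 is optimal.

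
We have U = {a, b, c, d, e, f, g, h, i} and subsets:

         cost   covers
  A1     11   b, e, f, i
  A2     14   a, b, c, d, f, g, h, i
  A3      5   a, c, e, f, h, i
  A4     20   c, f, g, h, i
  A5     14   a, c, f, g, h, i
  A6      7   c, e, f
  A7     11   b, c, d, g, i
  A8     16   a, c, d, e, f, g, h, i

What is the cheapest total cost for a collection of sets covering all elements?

16

A3, A7 cover every element at cost 5 + 11 = 16.
Any cover uses at least 2 sets; among all covering selections none totals below 16.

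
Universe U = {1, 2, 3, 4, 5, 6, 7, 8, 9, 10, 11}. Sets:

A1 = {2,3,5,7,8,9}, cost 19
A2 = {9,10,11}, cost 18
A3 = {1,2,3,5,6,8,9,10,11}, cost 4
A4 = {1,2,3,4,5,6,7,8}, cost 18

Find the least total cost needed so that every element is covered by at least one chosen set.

22

A3, A4 cover every element at cost 4 + 18 = 22.
Any cover uses at least 2 sets; among all covering selections none totals below 22.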